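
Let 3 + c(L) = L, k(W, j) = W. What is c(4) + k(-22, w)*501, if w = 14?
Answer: -11021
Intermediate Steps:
c(L) = -3 + L
c(4) + k(-22, w)*501 = (-3 + 4) - 22*501 = 1 - 11022 = -11021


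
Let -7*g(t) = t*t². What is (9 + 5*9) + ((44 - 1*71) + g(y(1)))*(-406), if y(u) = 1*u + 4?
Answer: 18266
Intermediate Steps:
y(u) = 4 + u (y(u) = u + 4 = 4 + u)
g(t) = -t³/7 (g(t) = -t*t²/7 = -t³/7)
(9 + 5*9) + ((44 - 1*71) + g(y(1)))*(-406) = (9 + 5*9) + ((44 - 1*71) - (4 + 1)³/7)*(-406) = (9 + 45) + ((44 - 71) - ⅐*5³)*(-406) = 54 + (-27 - ⅐*125)*(-406) = 54 + (-27 - 125/7)*(-406) = 54 - 314/7*(-406) = 54 + 18212 = 18266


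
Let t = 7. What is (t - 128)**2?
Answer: 14641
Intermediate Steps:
(t - 128)**2 = (7 - 128)**2 = (-121)**2 = 14641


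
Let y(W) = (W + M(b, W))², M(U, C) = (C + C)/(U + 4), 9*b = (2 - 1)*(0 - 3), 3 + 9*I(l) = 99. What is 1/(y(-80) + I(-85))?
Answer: 363/5552672 ≈ 6.5374e-5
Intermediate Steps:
I(l) = 32/3 (I(l) = -⅓ + (⅑)*99 = -⅓ + 11 = 32/3)
b = -⅓ (b = ((2 - 1)*(0 - 3))/9 = (1*(-3))/9 = (⅑)*(-3) = -⅓ ≈ -0.33333)
M(U, C) = 2*C/(4 + U) (M(U, C) = (2*C)/(4 + U) = 2*C/(4 + U))
y(W) = 289*W²/121 (y(W) = (W + 2*W/(4 - ⅓))² = (W + 2*W/(11/3))² = (W + 2*W*(3/11))² = (W + 6*W/11)² = (17*W/11)² = 289*W²/121)
1/(y(-80) + I(-85)) = 1/((289/121)*(-80)² + 32/3) = 1/((289/121)*6400 + 32/3) = 1/(1849600/121 + 32/3) = 1/(5552672/363) = 363/5552672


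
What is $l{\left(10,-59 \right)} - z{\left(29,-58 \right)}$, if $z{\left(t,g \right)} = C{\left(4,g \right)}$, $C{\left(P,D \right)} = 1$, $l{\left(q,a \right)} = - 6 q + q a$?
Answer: $-651$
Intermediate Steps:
$l{\left(q,a \right)} = - 6 q + a q$
$z{\left(t,g \right)} = 1$
$l{\left(10,-59 \right)} - z{\left(29,-58 \right)} = 10 \left(-6 - 59\right) - 1 = 10 \left(-65\right) - 1 = -650 - 1 = -651$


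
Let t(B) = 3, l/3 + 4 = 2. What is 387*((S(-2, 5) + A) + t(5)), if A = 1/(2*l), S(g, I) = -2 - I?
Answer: -6321/4 ≈ -1580.3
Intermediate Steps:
l = -6 (l = -12 + 3*2 = -12 + 6 = -6)
A = -1/12 (A = 1/(2*(-6)) = 1/(-12) = -1/12 ≈ -0.083333)
387*((S(-2, 5) + A) + t(5)) = 387*(((-2 - 1*5) - 1/12) + 3) = 387*(((-2 - 5) - 1/12) + 3) = 387*((-7 - 1/12) + 3) = 387*(-85/12 + 3) = 387*(-49/12) = -6321/4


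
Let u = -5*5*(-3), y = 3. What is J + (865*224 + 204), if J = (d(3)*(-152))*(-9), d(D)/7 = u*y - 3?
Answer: 2319836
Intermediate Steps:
u = 75 (u = -25*(-3) = 75)
d(D) = 1554 (d(D) = 7*(75*3 - 3) = 7*(225 - 3) = 7*222 = 1554)
J = 2125872 (J = (1554*(-152))*(-9) = -236208*(-9) = 2125872)
J + (865*224 + 204) = 2125872 + (865*224 + 204) = 2125872 + (193760 + 204) = 2125872 + 193964 = 2319836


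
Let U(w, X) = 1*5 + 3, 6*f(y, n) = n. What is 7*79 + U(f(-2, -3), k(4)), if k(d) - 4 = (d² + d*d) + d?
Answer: 561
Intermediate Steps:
f(y, n) = n/6
k(d) = 4 + d + 2*d² (k(d) = 4 + ((d² + d*d) + d) = 4 + ((d² + d²) + d) = 4 + (2*d² + d) = 4 + (d + 2*d²) = 4 + d + 2*d²)
U(w, X) = 8 (U(w, X) = 5 + 3 = 8)
7*79 + U(f(-2, -3), k(4)) = 7*79 + 8 = 553 + 8 = 561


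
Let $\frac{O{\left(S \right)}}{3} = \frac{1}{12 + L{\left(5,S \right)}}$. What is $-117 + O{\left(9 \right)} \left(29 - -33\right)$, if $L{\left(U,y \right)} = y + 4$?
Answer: $- \frac{2739}{25} \approx -109.56$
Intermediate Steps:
$L{\left(U,y \right)} = 4 + y$
$O{\left(S \right)} = \frac{3}{16 + S}$ ($O{\left(S \right)} = \frac{3}{12 + \left(4 + S\right)} = \frac{3}{16 + S}$)
$-117 + O{\left(9 \right)} \left(29 - -33\right) = -117 + \frac{3}{16 + 9} \left(29 - -33\right) = -117 + \frac{3}{25} \left(29 + 33\right) = -117 + 3 \cdot \frac{1}{25} \cdot 62 = -117 + \frac{3}{25} \cdot 62 = -117 + \frac{186}{25} = - \frac{2739}{25}$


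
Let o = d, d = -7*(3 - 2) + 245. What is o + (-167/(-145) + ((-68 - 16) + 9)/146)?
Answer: 5051967/21170 ≈ 238.64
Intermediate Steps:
d = 238 (d = -7*1 + 245 = -7 + 245 = 238)
o = 238
o + (-167/(-145) + ((-68 - 16) + 9)/146) = 238 + (-167/(-145) + ((-68 - 16) + 9)/146) = 238 + (-167*(-1/145) + (-84 + 9)*(1/146)) = 238 + (167/145 - 75*1/146) = 238 + (167/145 - 75/146) = 238 + 13507/21170 = 5051967/21170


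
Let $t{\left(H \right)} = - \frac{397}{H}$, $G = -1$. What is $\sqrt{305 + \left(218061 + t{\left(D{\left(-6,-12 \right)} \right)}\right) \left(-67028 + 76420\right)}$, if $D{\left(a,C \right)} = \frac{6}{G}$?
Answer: $\frac{\sqrt{18437855889}}{3} \approx 45262.0$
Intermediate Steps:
$D{\left(a,C \right)} = -6$ ($D{\left(a,C \right)} = \frac{6}{-1} = 6 \left(-1\right) = -6$)
$\sqrt{305 + \left(218061 + t{\left(D{\left(-6,-12 \right)} \right)}\right) \left(-67028 + 76420\right)} = \sqrt{305 + \left(218061 - \frac{397}{-6}\right) \left(-67028 + 76420\right)} = \sqrt{305 + \left(218061 - - \frac{397}{6}\right) 9392} = \sqrt{305 + \left(218061 + \frac{397}{6}\right) 9392} = \sqrt{305 + \frac{1308763}{6} \cdot 9392} = \sqrt{305 + \frac{6145951048}{3}} = \sqrt{\frac{6145951963}{3}} = \frac{\sqrt{18437855889}}{3}$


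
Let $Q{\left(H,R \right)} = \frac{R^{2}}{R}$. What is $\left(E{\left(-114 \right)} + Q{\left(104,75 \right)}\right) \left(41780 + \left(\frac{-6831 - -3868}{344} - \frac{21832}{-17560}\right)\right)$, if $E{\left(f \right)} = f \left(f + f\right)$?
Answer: $\frac{822196904551197}{755080} \approx 1.0889 \cdot 10^{9}$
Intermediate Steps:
$E{\left(f \right)} = 2 f^{2}$ ($E{\left(f \right)} = f 2 f = 2 f^{2}$)
$Q{\left(H,R \right)} = R$
$\left(E{\left(-114 \right)} + Q{\left(104,75 \right)}\right) \left(41780 + \left(\frac{-6831 - -3868}{344} - \frac{21832}{-17560}\right)\right) = \left(2 \left(-114\right)^{2} + 75\right) \left(41780 + \left(\frac{-6831 - -3868}{344} - \frac{21832}{-17560}\right)\right) = \left(2 \cdot 12996 + 75\right) \left(41780 + \left(\left(-6831 + 3868\right) \frac{1}{344} - - \frac{2729}{2195}\right)\right) = \left(25992 + 75\right) \left(41780 + \left(\left(-2963\right) \frac{1}{344} + \frac{2729}{2195}\right)\right) = 26067 \left(41780 + \left(- \frac{2963}{344} + \frac{2729}{2195}\right)\right) = 26067 \left(41780 - \frac{5565009}{755080}\right) = 26067 \cdot \frac{31541677391}{755080} = \frac{822196904551197}{755080}$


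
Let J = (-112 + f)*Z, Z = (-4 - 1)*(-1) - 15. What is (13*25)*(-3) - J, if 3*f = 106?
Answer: -5225/3 ≈ -1741.7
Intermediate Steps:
f = 106/3 (f = (⅓)*106 = 106/3 ≈ 35.333)
Z = -10 (Z = -5*(-1) - 15 = 5 - 15 = -10)
J = 2300/3 (J = (-112 + 106/3)*(-10) = -230/3*(-10) = 2300/3 ≈ 766.67)
(13*25)*(-3) - J = (13*25)*(-3) - 1*2300/3 = 325*(-3) - 2300/3 = -975 - 2300/3 = -5225/3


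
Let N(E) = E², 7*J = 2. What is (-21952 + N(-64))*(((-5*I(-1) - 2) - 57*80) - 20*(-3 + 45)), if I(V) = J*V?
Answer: 675028224/7 ≈ 9.6433e+7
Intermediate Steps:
J = 2/7 (J = (⅐)*2 = 2/7 ≈ 0.28571)
I(V) = 2*V/7
(-21952 + N(-64))*(((-5*I(-1) - 2) - 57*80) - 20*(-3 + 45)) = (-21952 + (-64)²)*(((-10*(-1)/7 - 2) - 57*80) - 20*(-3 + 45)) = (-21952 + 4096)*(((-5*(-2/7) - 2) - 4560) - 20*42) = -17856*(((10/7 - 2) - 4560) - 840) = -17856*((-4/7 - 4560) - 840) = -17856*(-31924/7 - 840) = -17856*(-37804/7) = 675028224/7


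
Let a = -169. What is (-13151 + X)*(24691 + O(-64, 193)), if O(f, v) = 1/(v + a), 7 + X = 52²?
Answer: -3097441795/12 ≈ -2.5812e+8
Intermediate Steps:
X = 2697 (X = -7 + 52² = -7 + 2704 = 2697)
O(f, v) = 1/(-169 + v) (O(f, v) = 1/(v - 169) = 1/(-169 + v))
(-13151 + X)*(24691 + O(-64, 193)) = (-13151 + 2697)*(24691 + 1/(-169 + 193)) = -10454*(24691 + 1/24) = -10454*592585/24 = -3097441795/12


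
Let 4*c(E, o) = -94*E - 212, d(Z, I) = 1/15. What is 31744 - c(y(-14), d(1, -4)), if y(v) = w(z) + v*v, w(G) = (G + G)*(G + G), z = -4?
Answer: 37907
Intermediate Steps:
d(Z, I) = 1/15
w(G) = 4*G² (w(G) = (2*G)*(2*G) = 4*G²)
y(v) = 64 + v² (y(v) = 4*(-4)² + v*v = 4*16 + v² = 64 + v²)
c(E, o) = -53 - 47*E/2 (c(E, o) = (-94*E - 212)/4 = (-212 - 94*E)/4 = -53 - 47*E/2)
31744 - c(y(-14), d(1, -4)) = 31744 - (-53 - 47*(64 + (-14)²)/2) = 31744 - (-53 - 47*(64 + 196)/2) = 31744 - (-53 - 47/2*260) = 31744 - (-53 - 6110) = 31744 - 1*(-6163) = 31744 + 6163 = 37907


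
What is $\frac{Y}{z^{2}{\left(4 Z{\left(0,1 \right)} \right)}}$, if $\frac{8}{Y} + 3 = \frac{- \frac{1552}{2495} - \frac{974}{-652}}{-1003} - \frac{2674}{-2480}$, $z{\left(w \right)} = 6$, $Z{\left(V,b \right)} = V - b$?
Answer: $- \frac{40464181456}{350091862605} \approx -0.11558$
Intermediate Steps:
$Y = - \frac{161856725824}{38899095845}$ ($Y = \frac{8}{-3 + \left(\frac{- \frac{1552}{2495} - \frac{974}{-652}}{-1003} - \frac{2674}{-2480}\right)} = \frac{8}{-3 + \left(\left(\left(-1552\right) \frac{1}{2495} - - \frac{487}{326}\right) \left(- \frac{1}{1003}\right) - - \frac{1337}{1240}\right)} = \frac{8}{-3 + \left(\left(- \frac{1552}{2495} + \frac{487}{326}\right) \left(- \frac{1}{1003}\right) + \frac{1337}{1240}\right)} = \frac{8}{-3 + \left(\frac{709113}{813370} \left(- \frac{1}{1003}\right) + \frac{1337}{1240}\right)} = \frac{8}{-3 + \left(- \frac{709113}{815810110} + \frac{1337}{1240}\right)} = \frac{8}{-3 + \frac{21797176339}{20232090728}} = \frac{8}{- \frac{38899095845}{20232090728}} = 8 \left(- \frac{20232090728}{38899095845}\right) = - \frac{161856725824}{38899095845} \approx -4.1609$)
$\frac{Y}{z^{2}{\left(4 Z{\left(0,1 \right)} \right)}} = - \frac{161856725824}{38899095845 \cdot 6^{2}} = - \frac{161856725824}{38899095845 \cdot 36} = \left(- \frac{161856725824}{38899095845}\right) \frac{1}{36} = - \frac{40464181456}{350091862605}$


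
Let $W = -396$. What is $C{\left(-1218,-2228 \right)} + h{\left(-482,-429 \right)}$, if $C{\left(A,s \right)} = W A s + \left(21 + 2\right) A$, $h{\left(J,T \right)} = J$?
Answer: $-1074655280$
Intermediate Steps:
$C{\left(A,s \right)} = 23 A - 396 A s$ ($C{\left(A,s \right)} = - 396 A s + \left(21 + 2\right) A = - 396 A s + 23 A = 23 A - 396 A s$)
$C{\left(-1218,-2228 \right)} + h{\left(-482,-429 \right)} = - 1218 \left(23 - -882288\right) - 482 = - 1218 \left(23 + 882288\right) - 482 = \left(-1218\right) 882311 - 482 = -1074654798 - 482 = -1074655280$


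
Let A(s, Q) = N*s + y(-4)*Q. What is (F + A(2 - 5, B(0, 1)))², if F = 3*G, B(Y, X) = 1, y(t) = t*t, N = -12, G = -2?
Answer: 2116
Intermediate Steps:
y(t) = t²
A(s, Q) = -12*s + 16*Q (A(s, Q) = -12*s + (-4)²*Q = -12*s + 16*Q)
F = -6 (F = 3*(-2) = -6)
(F + A(2 - 5, B(0, 1)))² = (-6 + (-12*(2 - 5) + 16*1))² = (-6 + (-12*(-3) + 16))² = (-6 + (36 + 16))² = (-6 + 52)² = 46² = 2116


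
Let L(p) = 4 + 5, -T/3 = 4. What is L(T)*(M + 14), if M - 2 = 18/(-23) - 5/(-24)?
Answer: 25545/184 ≈ 138.83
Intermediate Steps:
T = -12 (T = -3*4 = -12)
M = 787/552 (M = 2 + (18/(-23) - 5/(-24)) = 2 + (18*(-1/23) - 5*(-1/24)) = 2 + (-18/23 + 5/24) = 2 - 317/552 = 787/552 ≈ 1.4257)
L(p) = 9
L(T)*(M + 14) = 9*(787/552 + 14) = 9*(8515/552) = 25545/184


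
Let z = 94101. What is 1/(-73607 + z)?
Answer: 1/20494 ≈ 4.8795e-5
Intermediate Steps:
1/(-73607 + z) = 1/(-73607 + 94101) = 1/20494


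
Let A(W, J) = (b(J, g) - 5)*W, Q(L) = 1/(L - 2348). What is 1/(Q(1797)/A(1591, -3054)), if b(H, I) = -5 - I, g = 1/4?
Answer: 35942281/4 ≈ 8.9856e+6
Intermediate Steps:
g = ¼ ≈ 0.25000
Q(L) = 1/(-2348 + L)
A(W, J) = -41*W/4 (A(W, J) = ((-5 - 1*¼) - 5)*W = ((-5 - ¼) - 5)*W = (-21/4 - 5)*W = -41*W/4)
1/(Q(1797)/A(1591, -3054)) = 1/(1/((-2348 + 1797)*((-41/4*1591)))) = 1/(1/((-551)*(-65231/4))) = 1/(-1/551*(-4/65231)) = 1/(4/35942281) = 35942281/4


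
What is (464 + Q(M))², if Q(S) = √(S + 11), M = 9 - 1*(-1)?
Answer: (464 + √21)² ≈ 2.1957e+5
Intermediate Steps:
M = 10 (M = 9 + 1 = 10)
Q(S) = √(11 + S)
(464 + Q(M))² = (464 + √(11 + 10))² = (464 + √21)²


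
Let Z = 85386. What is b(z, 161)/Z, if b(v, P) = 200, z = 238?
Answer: 100/42693 ≈ 0.0023423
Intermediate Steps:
b(z, 161)/Z = 200/85386 = 200*(1/85386) = 100/42693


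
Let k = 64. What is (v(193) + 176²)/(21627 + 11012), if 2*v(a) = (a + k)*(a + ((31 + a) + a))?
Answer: 109361/32639 ≈ 3.3506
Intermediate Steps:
v(a) = (31 + 3*a)*(64 + a)/2 (v(a) = ((a + 64)*(a + ((31 + a) + a)))/2 = ((64 + a)*(a + (31 + 2*a)))/2 = ((64 + a)*(31 + 3*a))/2 = ((31 + 3*a)*(64 + a))/2 = (31 + 3*a)*(64 + a)/2)
(v(193) + 176²)/(21627 + 11012) = ((992 + (3/2)*193² + (223/2)*193) + 176²)/(21627 + 11012) = ((992 + (3/2)*37249 + 43039/2) + 30976)/32639 = ((992 + 111747/2 + 43039/2) + 30976)*(1/32639) = (78385 + 30976)*(1/32639) = 109361*(1/32639) = 109361/32639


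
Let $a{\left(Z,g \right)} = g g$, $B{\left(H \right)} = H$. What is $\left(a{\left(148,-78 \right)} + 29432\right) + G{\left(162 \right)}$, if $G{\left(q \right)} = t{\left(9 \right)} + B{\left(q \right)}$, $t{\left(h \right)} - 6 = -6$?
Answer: $35678$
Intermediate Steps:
$t{\left(h \right)} = 0$ ($t{\left(h \right)} = 6 - 6 = 0$)
$a{\left(Z,g \right)} = g^{2}$
$G{\left(q \right)} = q$ ($G{\left(q \right)} = 0 + q = q$)
$\left(a{\left(148,-78 \right)} + 29432\right) + G{\left(162 \right)} = \left(\left(-78\right)^{2} + 29432\right) + 162 = \left(6084 + 29432\right) + 162 = 35516 + 162 = 35678$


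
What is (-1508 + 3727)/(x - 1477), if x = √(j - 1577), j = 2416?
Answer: -3277463/2180690 - 2219*√839/2180690 ≈ -1.5324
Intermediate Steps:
x = √839 (x = √(2416 - 1577) = √839 ≈ 28.965)
(-1508 + 3727)/(x - 1477) = (-1508 + 3727)/(√839 - 1477) = 2219/(-1477 + √839)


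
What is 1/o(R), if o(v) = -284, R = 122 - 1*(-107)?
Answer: -1/284 ≈ -0.0035211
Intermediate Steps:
R = 229 (R = 122 + 107 = 229)
1/o(R) = 1/(-284) = -1/284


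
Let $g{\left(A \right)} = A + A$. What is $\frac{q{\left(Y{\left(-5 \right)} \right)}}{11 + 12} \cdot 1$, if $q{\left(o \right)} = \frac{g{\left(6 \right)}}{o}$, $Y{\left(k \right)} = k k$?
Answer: $\frac{12}{575} \approx 0.02087$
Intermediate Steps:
$Y{\left(k \right)} = k^{2}$
$g{\left(A \right)} = 2 A$
$q{\left(o \right)} = \frac{12}{o}$ ($q{\left(o \right)} = \frac{2 \cdot 6}{o} = \frac{12}{o}$)
$\frac{q{\left(Y{\left(-5 \right)} \right)}}{11 + 12} \cdot 1 = \frac{12 \frac{1}{\left(-5\right)^{2}}}{11 + 12} \cdot 1 = \frac{12 \cdot \frac{1}{25}}{23} \cdot 1 = 12 \cdot \frac{1}{25} \cdot \frac{1}{23} \cdot 1 = \frac{12}{25} \cdot \frac{1}{23} \cdot 1 = \frac{12}{575} \cdot 1 = \frac{12}{575}$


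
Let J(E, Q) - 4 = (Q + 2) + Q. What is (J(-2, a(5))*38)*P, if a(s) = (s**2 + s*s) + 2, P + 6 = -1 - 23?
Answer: -125400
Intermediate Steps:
P = -30 (P = -6 + (-1 - 23) = -6 - 24 = -30)
a(s) = 2 + 2*s**2 (a(s) = (s**2 + s**2) + 2 = 2*s**2 + 2 = 2 + 2*s**2)
J(E, Q) = 6 + 2*Q (J(E, Q) = 4 + ((Q + 2) + Q) = 4 + ((2 + Q) + Q) = 4 + (2 + 2*Q) = 6 + 2*Q)
(J(-2, a(5))*38)*P = ((6 + 2*(2 + 2*5**2))*38)*(-30) = ((6 + 2*(2 + 2*25))*38)*(-30) = ((6 + 2*(2 + 50))*38)*(-30) = ((6 + 2*52)*38)*(-30) = ((6 + 104)*38)*(-30) = (110*38)*(-30) = 4180*(-30) = -125400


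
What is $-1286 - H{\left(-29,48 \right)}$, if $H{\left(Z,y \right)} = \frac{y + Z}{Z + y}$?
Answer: $-1287$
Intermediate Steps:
$H{\left(Z,y \right)} = 1$ ($H{\left(Z,y \right)} = \frac{Z + y}{Z + y} = 1$)
$-1286 - H{\left(-29,48 \right)} = -1286 - 1 = -1287$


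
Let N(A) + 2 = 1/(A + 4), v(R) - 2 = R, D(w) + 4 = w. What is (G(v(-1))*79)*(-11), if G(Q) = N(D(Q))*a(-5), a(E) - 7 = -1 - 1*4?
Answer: 1738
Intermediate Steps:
D(w) = -4 + w
v(R) = 2 + R
N(A) = -2 + 1/(4 + A) (N(A) = -2 + 1/(A + 4) = -2 + 1/(4 + A))
a(E) = 2 (a(E) = 7 + (-1 - 1*4) = 7 + (-1 - 4) = 7 - 5 = 2)
G(Q) = 2*(1 - 2*Q)/Q (G(Q) = ((-7 - 2*(-4 + Q))/(4 + (-4 + Q)))*2 = ((-7 + (8 - 2*Q))/Q)*2 = ((1 - 2*Q)/Q)*2 = 2*(1 - 2*Q)/Q)
(G(v(-1))*79)*(-11) = ((-4 + 2/(2 - 1))*79)*(-11) = ((-4 + 2/1)*79)*(-11) = ((-4 + 2*1)*79)*(-11) = ((-4 + 2)*79)*(-11) = -2*79*(-11) = -158*(-11) = 1738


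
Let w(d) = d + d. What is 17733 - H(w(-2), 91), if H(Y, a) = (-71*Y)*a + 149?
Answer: -8260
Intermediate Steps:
w(d) = 2*d
H(Y, a) = 149 - 71*Y*a (H(Y, a) = -71*Y*a + 149 = 149 - 71*Y*a)
17733 - H(w(-2), 91) = 17733 - (149 - 71*2*(-2)*91) = 17733 - (149 - 71*(-4)*91) = 17733 - (149 + 25844) = 17733 - 1*25993 = 17733 - 25993 = -8260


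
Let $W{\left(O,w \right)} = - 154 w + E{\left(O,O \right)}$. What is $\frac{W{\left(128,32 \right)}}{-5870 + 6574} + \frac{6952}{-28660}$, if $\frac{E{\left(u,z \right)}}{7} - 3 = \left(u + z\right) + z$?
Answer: $- \frac{17122687}{5044160} \approx -3.3946$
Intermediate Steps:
$E{\left(u,z \right)} = 21 + 7 u + 14 z$ ($E{\left(u,z \right)} = 21 + 7 \left(\left(u + z\right) + z\right) = 21 + 7 \left(u + 2 z\right) = 21 + \left(7 u + 14 z\right) = 21 + 7 u + 14 z$)
$W{\left(O,w \right)} = 21 - 154 w + 21 O$ ($W{\left(O,w \right)} = - 154 w + \left(21 + 7 O + 14 O\right) = - 154 w + \left(21 + 21 O\right) = 21 - 154 w + 21 O$)
$\frac{W{\left(128,32 \right)}}{-5870 + 6574} + \frac{6952}{-28660} = \frac{21 - 4928 + 21 \cdot 128}{-5870 + 6574} + \frac{6952}{-28660} = \frac{21 - 4928 + 2688}{704} + 6952 \left(- \frac{1}{28660}\right) = \left(-2219\right) \frac{1}{704} - \frac{1738}{7165} = - \frac{2219}{704} - \frac{1738}{7165} = - \frac{17122687}{5044160}$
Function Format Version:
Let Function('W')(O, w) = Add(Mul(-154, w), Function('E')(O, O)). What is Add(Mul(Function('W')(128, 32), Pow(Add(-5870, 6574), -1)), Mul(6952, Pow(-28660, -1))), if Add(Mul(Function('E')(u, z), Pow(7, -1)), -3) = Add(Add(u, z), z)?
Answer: Rational(-17122687, 5044160) ≈ -3.3946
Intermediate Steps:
Function('E')(u, z) = Add(21, Mul(7, u), Mul(14, z)) (Function('E')(u, z) = Add(21, Mul(7, Add(Add(u, z), z))) = Add(21, Mul(7, Add(u, Mul(2, z)))) = Add(21, Add(Mul(7, u), Mul(14, z))) = Add(21, Mul(7, u), Mul(14, z)))
Function('W')(O, w) = Add(21, Mul(-154, w), Mul(21, O)) (Function('W')(O, w) = Add(Mul(-154, w), Add(21, Mul(7, O), Mul(14, O))) = Add(Mul(-154, w), Add(21, Mul(21, O))) = Add(21, Mul(-154, w), Mul(21, O)))
Add(Mul(Function('W')(128, 32), Pow(Add(-5870, 6574), -1)), Mul(6952, Pow(-28660, -1))) = Add(Mul(Add(21, Mul(-154, 32), Mul(21, 128)), Pow(Add(-5870, 6574), -1)), Mul(6952, Pow(-28660, -1))) = Add(Mul(Add(21, -4928, 2688), Pow(704, -1)), Mul(6952, Rational(-1, 28660))) = Add(Mul(-2219, Rational(1, 704)), Rational(-1738, 7165)) = Add(Rational(-2219, 704), Rational(-1738, 7165)) = Rational(-17122687, 5044160)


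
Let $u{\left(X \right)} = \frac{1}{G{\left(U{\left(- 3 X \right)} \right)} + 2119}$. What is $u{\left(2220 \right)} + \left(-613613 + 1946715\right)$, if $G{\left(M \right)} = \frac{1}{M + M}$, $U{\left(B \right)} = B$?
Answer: $\frac{37626909278378}{28225079} \approx 1.3331 \cdot 10^{6}$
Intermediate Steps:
$G{\left(M \right)} = \frac{1}{2 M}$
$u{\left(X \right)} = \frac{1}{2119 - \frac{1}{6 X}}$ ($u{\left(X \right)} = \frac{1}{\frac{1}{2 \left(- 3 X\right)} + 2119} = \frac{1}{\frac{\left(- \frac{1}{3}\right) \frac{1}{X}}{2} + 2119} = \frac{1}{- \frac{1}{6 X} + 2119} = \frac{1}{2119 - \frac{1}{6 X}}$)
$u{\left(2220 \right)} + \left(-613613 + 1946715\right) = 6 \cdot 2220 \frac{1}{-1 + 12714 \cdot 2220} + \left(-613613 + 1946715\right) = 6 \cdot 2220 \frac{1}{-1 + 28225080} + 1333102 = 6 \cdot 2220 \cdot \frac{1}{28225079} + 1333102 = \frac{13320}{28225079} + 1333102 = \frac{37626909278378}{28225079}$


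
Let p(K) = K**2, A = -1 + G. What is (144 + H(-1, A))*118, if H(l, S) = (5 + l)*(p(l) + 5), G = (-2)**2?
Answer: 19824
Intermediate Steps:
G = 4
A = 3 (A = -1 + 4 = 3)
H(l, S) = (5 + l)*(5 + l**2) (H(l, S) = (5 + l)*(l**2 + 5) = (5 + l)*(5 + l**2))
(144 + H(-1, A))*118 = (144 + (25 + (-1)**3 + 5*(-1) + 5*(-1)**2))*118 = (144 + (25 - 1 - 5 + 5*1))*118 = (144 + (25 - 1 - 5 + 5))*118 = (144 + 24)*118 = 168*118 = 19824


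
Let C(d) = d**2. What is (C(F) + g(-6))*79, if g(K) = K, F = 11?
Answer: 9085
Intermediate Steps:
(C(F) + g(-6))*79 = (11**2 - 6)*79 = (121 - 6)*79 = 115*79 = 9085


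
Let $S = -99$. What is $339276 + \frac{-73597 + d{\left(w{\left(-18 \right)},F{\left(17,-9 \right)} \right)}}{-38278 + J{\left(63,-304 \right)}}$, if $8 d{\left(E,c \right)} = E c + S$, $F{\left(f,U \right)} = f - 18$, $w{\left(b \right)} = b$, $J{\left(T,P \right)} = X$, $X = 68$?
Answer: $\frac{103710476537}{305680} \approx 3.3928 \cdot 10^{5}$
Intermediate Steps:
$J{\left(T,P \right)} = 68$
$F{\left(f,U \right)} = -18 + f$
$d{\left(E,c \right)} = - \frac{99}{8} + \frac{E c}{8}$ ($d{\left(E,c \right)} = \frac{E c - 99}{8} = \frac{-99 + E c}{8} = - \frac{99}{8} + \frac{E c}{8}$)
$339276 + \frac{-73597 + d{\left(w{\left(-18 \right)},F{\left(17,-9 \right)} \right)}}{-38278 + J{\left(63,-304 \right)}} = 339276 + \frac{-73597 - \left(\frac{99}{8} + \frac{9 \left(-18 + 17\right)}{4}\right)}{-38278 + 68} = 339276 + \frac{-73597 - \left(\frac{99}{8} + \frac{9}{4} \left(-1\right)\right)}{-38210} = 339276 + \left(-73597 + \left(- \frac{99}{8} + \frac{9}{4}\right)\right) \left(- \frac{1}{38210}\right) = 339276 + \left(-73597 - \frac{81}{8}\right) \left(- \frac{1}{38210}\right) = 339276 - - \frac{588857}{305680} = 339276 + \frac{588857}{305680} = \frac{103710476537}{305680}$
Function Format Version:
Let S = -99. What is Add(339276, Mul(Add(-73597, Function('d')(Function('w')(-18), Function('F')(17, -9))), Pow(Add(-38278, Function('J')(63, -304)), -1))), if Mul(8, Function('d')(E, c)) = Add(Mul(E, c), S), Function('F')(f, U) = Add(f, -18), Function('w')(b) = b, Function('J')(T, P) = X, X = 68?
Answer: Rational(103710476537, 305680) ≈ 3.3928e+5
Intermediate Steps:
Function('J')(T, P) = 68
Function('F')(f, U) = Add(-18, f)
Function('d')(E, c) = Add(Rational(-99, 8), Mul(Rational(1, 8), E, c)) (Function('d')(E, c) = Mul(Rational(1, 8), Add(Mul(E, c), -99)) = Mul(Rational(1, 8), Add(-99, Mul(E, c))) = Add(Rational(-99, 8), Mul(Rational(1, 8), E, c)))
Add(339276, Mul(Add(-73597, Function('d')(Function('w')(-18), Function('F')(17, -9))), Pow(Add(-38278, Function('J')(63, -304)), -1))) = Add(339276, Mul(Add(-73597, Add(Rational(-99, 8), Mul(Rational(1, 8), -18, Add(-18, 17)))), Pow(Add(-38278, 68), -1))) = Add(339276, Mul(Add(-73597, Add(Rational(-99, 8), Mul(Rational(1, 8), -18, -1))), Pow(-38210, -1))) = Add(339276, Mul(Add(-73597, Add(Rational(-99, 8), Rational(9, 4))), Rational(-1, 38210))) = Add(339276, Mul(Add(-73597, Rational(-81, 8)), Rational(-1, 38210))) = Add(339276, Mul(Rational(-588857, 8), Rational(-1, 38210))) = Add(339276, Rational(588857, 305680)) = Rational(103710476537, 305680)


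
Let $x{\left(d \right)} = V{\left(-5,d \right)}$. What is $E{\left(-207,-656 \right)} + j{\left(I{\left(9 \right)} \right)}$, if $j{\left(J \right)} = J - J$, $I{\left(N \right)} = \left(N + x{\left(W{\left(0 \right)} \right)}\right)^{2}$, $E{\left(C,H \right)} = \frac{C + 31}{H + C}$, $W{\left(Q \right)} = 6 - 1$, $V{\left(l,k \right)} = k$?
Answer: $\frac{176}{863} \approx 0.20394$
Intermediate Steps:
$W{\left(Q \right)} = 5$
$x{\left(d \right)} = d$
$E{\left(C,H \right)} = \frac{31 + C}{C + H}$
$I{\left(N \right)} = \left(5 + N\right)^{2}$ ($I{\left(N \right)} = \left(N + 5\right)^{2} = \left(5 + N\right)^{2}$)
$j{\left(J \right)} = 0$
$E{\left(-207,-656 \right)} + j{\left(I{\left(9 \right)} \right)} = \frac{31 - 207}{-207 - 656} + 0 = \frac{1}{-863} \left(-176\right) + 0 = \left(- \frac{1}{863}\right) \left(-176\right) + 0 = \frac{176}{863} + 0 = \frac{176}{863}$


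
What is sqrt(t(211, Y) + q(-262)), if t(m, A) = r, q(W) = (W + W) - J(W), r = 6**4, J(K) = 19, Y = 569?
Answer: sqrt(753) ≈ 27.441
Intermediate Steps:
r = 1296
q(W) = -19 + 2*W (q(W) = (W + W) - 1*19 = 2*W - 19 = -19 + 2*W)
t(m, A) = 1296
sqrt(t(211, Y) + q(-262)) = sqrt(1296 + (-19 + 2*(-262))) = sqrt(1296 + (-19 - 524)) = sqrt(1296 - 543) = sqrt(753)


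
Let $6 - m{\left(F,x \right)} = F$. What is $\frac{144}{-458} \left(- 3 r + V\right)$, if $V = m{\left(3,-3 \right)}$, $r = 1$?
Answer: $0$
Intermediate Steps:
$m{\left(F,x \right)} = 6 - F$
$V = 3$ ($V = 6 - 3 = 3$)
$\frac{144}{-458} \left(- 3 r + V\right) = \frac{144}{-458} \left(\left(-3\right) 1 + 3\right) = 144 \left(- \frac{1}{458}\right) \left(-3 + 3\right) = \left(- \frac{72}{229}\right) 0 = 0$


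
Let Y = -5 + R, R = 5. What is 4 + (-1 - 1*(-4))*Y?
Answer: 4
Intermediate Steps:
Y = 0 (Y = -5 + 5 = 0)
4 + (-1 - 1*(-4))*Y = 4 + (-1 - 1*(-4))*0 = 4 + (-1 + 4)*0 = 4 + 3*0 = 4 + 0 = 4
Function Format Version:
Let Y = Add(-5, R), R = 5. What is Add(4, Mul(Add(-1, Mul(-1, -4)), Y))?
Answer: 4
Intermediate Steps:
Y = 0 (Y = Add(-5, 5) = 0)
Add(4, Mul(Add(-1, Mul(-1, -4)), Y)) = Add(4, Mul(Add(-1, Mul(-1, -4)), 0)) = Add(4, Mul(Add(-1, 4), 0)) = Add(4, Mul(3, 0)) = Add(4, 0) = 4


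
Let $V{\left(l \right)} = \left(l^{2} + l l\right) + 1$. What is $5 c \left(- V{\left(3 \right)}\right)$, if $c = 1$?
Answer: $-95$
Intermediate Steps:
$V{\left(l \right)} = 1 + 2 l^{2}$ ($V{\left(l \right)} = \left(l^{2} + l^{2}\right) + 1 = 2 l^{2} + 1 = 1 + 2 l^{2}$)
$5 c \left(- V{\left(3 \right)}\right) = 5 \cdot 1 \left(- (1 + 2 \cdot 3^{2})\right) = 5 \left(- (1 + 2 \cdot 9)\right) = 5 \left(- (1 + 18)\right) = 5 \left(\left(-1\right) 19\right) = 5 \left(-19\right) = -95$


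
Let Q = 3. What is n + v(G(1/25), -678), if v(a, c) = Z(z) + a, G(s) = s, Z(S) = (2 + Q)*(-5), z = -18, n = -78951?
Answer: -1974399/25 ≈ -78976.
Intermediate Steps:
Z(S) = -25 (Z(S) = (2 + 3)*(-5) = 5*(-5) = -25)
v(a, c) = -25 + a
n + v(G(1/25), -678) = -78951 + (-25 + 1/25) = -78951 - 624/25 = -1974399/25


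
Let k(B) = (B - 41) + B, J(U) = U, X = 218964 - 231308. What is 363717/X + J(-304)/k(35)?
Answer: -14300369/357976 ≈ -39.948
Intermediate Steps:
X = -12344
k(B) = -41 + 2*B (k(B) = (-41 + B) + B = -41 + 2*B)
363717/X + J(-304)/k(35) = 363717/(-12344) - 304/(-41 + 2*35) = 363717*(-1/12344) - 304/(-41 + 70) = -363717/12344 - 304/29 = -14300369/357976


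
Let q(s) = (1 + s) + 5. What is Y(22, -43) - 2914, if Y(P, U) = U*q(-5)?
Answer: -2957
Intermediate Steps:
q(s) = 6 + s
Y(P, U) = U (Y(P, U) = U*(6 - 5) = U*1 = U)
Y(22, -43) - 2914 = -43 - 2914 = -2957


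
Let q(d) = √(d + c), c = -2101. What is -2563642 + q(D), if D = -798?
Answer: -2563642 + I*√2899 ≈ -2.5636e+6 + 53.842*I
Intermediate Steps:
q(d) = √(-2101 + d) (q(d) = √(d - 2101) = √(-2101 + d))
-2563642 + q(D) = -2563642 + √(-2101 - 798) = -2563642 + √(-2899) = -2563642 + I*√2899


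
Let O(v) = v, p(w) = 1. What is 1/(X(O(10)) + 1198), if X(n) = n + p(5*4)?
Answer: 1/1209 ≈ 0.00082713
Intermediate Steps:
X(n) = 1 + n (X(n) = n + 1 = 1 + n)
1/(X(O(10)) + 1198) = 1/((1 + 10) + 1198) = 1/(11 + 1198) = 1/1209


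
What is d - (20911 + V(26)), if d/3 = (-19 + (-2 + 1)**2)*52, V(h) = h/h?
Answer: -23720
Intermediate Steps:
V(h) = 1
d = -2808 (d = 3*((-19 + (-2 + 1)**2)*52) = 3*((-19 + (-1)**2)*52) = 3*((-19 + 1)*52) = 3*(-18*52) = 3*(-936) = -2808)
d - (20911 + V(26)) = -2808 - (20911 + 1) = -2808 - 1*20912 = -2808 - 20912 = -23720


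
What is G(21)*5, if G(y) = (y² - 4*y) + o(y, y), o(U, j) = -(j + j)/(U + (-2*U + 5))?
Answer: 14385/8 ≈ 1798.1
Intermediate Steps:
o(U, j) = -2*j/(5 - U) (o(U, j) = -2*j/(U + (5 - 2*U)) = -2*j/(5 - U))
G(y) = y² - 4*y + 2*y/(-5 + y) (G(y) = (y² - 4*y) + 2*y/(-5 + y) = y² - 4*y + 2*y/(-5 + y))
G(21)*5 = (21*(2 + (-5 + 21)*(-4 + 21))/(-5 + 21))*5 = (21*(2 + 16*17)/16)*5 = (21*(1/16)*(2 + 272))*5 = (21*(1/16)*274)*5 = (2877/8)*5 = 14385/8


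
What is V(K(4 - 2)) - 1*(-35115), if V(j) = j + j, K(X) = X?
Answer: 35119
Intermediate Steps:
V(j) = 2*j
V(K(4 - 2)) - 1*(-35115) = 2*(4 - 2) - 1*(-35115) = 2*2 + 35115 = 4 + 35115 = 35119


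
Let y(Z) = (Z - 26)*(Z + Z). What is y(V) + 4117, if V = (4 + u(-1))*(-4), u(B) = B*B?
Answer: 5957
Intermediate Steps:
u(B) = B**2
V = -20 (V = (4 + (-1)**2)*(-4) = (4 + 1)*(-4) = 5*(-4) = -20)
y(Z) = 2*Z*(-26 + Z) (y(Z) = (-26 + Z)*(2*Z) = 2*Z*(-26 + Z))
y(V) + 4117 = 2*(-20)*(-26 - 20) + 4117 = 2*(-20)*(-46) + 4117 = 1840 + 4117 = 5957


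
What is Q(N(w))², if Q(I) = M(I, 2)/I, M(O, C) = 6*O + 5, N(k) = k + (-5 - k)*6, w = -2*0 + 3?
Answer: 2809/81 ≈ 34.679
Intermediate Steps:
w = 3 (w = 0 + 3 = 3)
N(k) = -30 - 5*k (N(k) = k + (-30 - 6*k) = -30 - 5*k)
M(O, C) = 5 + 6*O
Q(I) = (5 + 6*I)/I
Q(N(w))² = (6 + 5/(-30 - 5*3))² = (6 + 5/(-30 - 15))² = (6 + 5/(-45))² = (6 + 5*(-1/45))² = (6 - ⅑)² = (53/9)² = 2809/81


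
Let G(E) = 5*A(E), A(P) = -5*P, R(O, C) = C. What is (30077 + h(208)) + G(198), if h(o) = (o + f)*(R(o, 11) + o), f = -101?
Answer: 48560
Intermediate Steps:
h(o) = (-101 + o)*(11 + o) (h(o) = (o - 101)*(11 + o) = (-101 + o)*(11 + o))
G(E) = -25*E (G(E) = 5*(-5*E) = -25*E)
(30077 + h(208)) + G(198) = (30077 + (-1111 + 208² - 90*208)) - 25*198 = (30077 + (-1111 + 43264 - 18720)) - 4950 = (30077 + 23433) - 4950 = 53510 - 4950 = 48560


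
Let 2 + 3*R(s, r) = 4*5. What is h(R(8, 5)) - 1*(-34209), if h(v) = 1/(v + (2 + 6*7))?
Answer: 1710451/50 ≈ 34209.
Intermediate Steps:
R(s, r) = 6 (R(s, r) = -2/3 + (4*5)/3 = -2/3 + (1/3)*20 = -2/3 + 20/3 = 6)
h(v) = 1/(44 + v) (h(v) = 1/(v + (2 + 42)) = 1/(v + 44) = 1/(44 + v))
h(R(8, 5)) - 1*(-34209) = 1/(44 + 6) - 1*(-34209) = 1/50 + 34209 = 1710451/50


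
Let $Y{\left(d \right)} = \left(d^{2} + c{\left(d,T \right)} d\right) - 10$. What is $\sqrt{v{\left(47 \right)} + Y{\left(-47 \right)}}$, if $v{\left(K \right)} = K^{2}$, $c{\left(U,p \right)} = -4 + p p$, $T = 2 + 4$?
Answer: $22 \sqrt{6} \approx 53.889$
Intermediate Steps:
$T = 6$
$c{\left(U,p \right)} = -4 + p^{2}$
$Y{\left(d \right)} = -10 + d^{2} + 32 d$ ($Y{\left(d \right)} = \left(d^{2} + \left(-4 + 6^{2}\right) d\right) - 10 = \left(d^{2} + \left(-4 + 36\right) d\right) - 10 = \left(d^{2} + 32 d\right) - 10 = -10 + d^{2} + 32 d$)
$\sqrt{v{\left(47 \right)} + Y{\left(-47 \right)}} = \sqrt{47^{2} + \left(-10 + \left(-47\right)^{2} + 32 \left(-47\right)\right)} = \sqrt{2209 - -695} = \sqrt{2209 + 695} = \sqrt{2904} = 22 \sqrt{6}$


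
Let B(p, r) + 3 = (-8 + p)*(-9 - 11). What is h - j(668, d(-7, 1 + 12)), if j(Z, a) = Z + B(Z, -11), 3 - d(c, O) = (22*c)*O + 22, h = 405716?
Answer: 418251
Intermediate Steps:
d(c, O) = -19 - 22*O*c (d(c, O) = 3 - ((22*c)*O + 22) = 3 - (22*O*c + 22) = 3 - (22 + 22*O*c) = 3 + (-22 - 22*O*c) = -19 - 22*O*c)
B(p, r) = 157 - 20*p (B(p, r) = -3 + (-8 + p)*(-9 - 11) = -3 + (-8 + p)*(-20) = -3 + (160 - 20*p) = 157 - 20*p)
j(Z, a) = 157 - 19*Z (j(Z, a) = Z + (157 - 20*Z) = 157 - 19*Z)
h - j(668, d(-7, 1 + 12)) = 405716 - (157 - 19*668) = 405716 - (157 - 12692) = 405716 - 1*(-12535) = 405716 + 12535 = 418251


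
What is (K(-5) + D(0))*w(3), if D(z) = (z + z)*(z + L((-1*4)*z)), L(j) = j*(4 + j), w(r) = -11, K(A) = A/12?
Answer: 55/12 ≈ 4.5833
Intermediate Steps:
K(A) = A/12 (K(A) = A*(1/12) = A/12)
D(z) = 2*z*(z - 4*z*(4 - 4*z)) (D(z) = (z + z)*(z + ((-1*4)*z)*(4 + (-1*4)*z)) = (2*z)*(z + (-4*z)*(4 - 4*z)) = (2*z)*(z - 4*z*(4 - 4*z)) = 2*z*(z - 4*z*(4 - 4*z)))
(K(-5) + D(0))*w(3) = ((1/12)*(-5) + 0**2*(-30 + 32*0))*(-11) = (-5/12 + 0*(-30 + 0))*(-11) = (-5/12 + 0*(-30))*(-11) = (-5/12 + 0)*(-11) = -5/12*(-11) = 55/12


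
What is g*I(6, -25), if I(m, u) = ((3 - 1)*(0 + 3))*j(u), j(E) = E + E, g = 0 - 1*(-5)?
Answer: -1500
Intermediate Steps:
g = 5 (g = 0 + 5 = 5)
j(E) = 2*E
I(m, u) = 12*u (I(m, u) = ((3 - 1)*(0 + 3))*(2*u) = (2*3)*(2*u) = 6*(2*u) = 12*u)
g*I(6, -25) = 5*(12*(-25)) = 5*(-300) = -1500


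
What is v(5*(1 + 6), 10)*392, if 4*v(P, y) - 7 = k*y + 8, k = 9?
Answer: 10290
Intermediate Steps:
v(P, y) = 15/4 + 9*y/4 (v(P, y) = 7/4 + (9*y + 8)/4 = 7/4 + (8 + 9*y)/4 = 7/4 + (2 + 9*y/4) = 15/4 + 9*y/4)
v(5*(1 + 6), 10)*392 = (15/4 + (9/4)*10)*392 = (15/4 + 45/2)*392 = (105/4)*392 = 10290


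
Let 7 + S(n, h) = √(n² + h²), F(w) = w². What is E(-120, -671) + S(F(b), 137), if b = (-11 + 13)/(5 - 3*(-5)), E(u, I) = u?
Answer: -127 + √187690001/100 ≈ 10.000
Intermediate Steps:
b = ⅒ (b = 2/(5 + 15) = 2/20 = 2*(1/20) = ⅒ ≈ 0.10000)
S(n, h) = -7 + √(h² + n²) (S(n, h) = -7 + √(n² + h²) = -7 + √(h² + n²))
E(-120, -671) + S(F(b), 137) = -120 + (-7 + √(137² + ((⅒)²)²)) = -120 + (-7 + √(18769 + (1/100)²)) = -120 + (-7 + √(18769 + 1/10000)) = -120 + (-7 + √(187690001/10000)) = -120 + (-7 + √187690001/100) = -127 + √187690001/100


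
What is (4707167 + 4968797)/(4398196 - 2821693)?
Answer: 9675964/1576503 ≈ 6.1376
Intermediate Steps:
(4707167 + 4968797)/(4398196 - 2821693) = 9675964/1576503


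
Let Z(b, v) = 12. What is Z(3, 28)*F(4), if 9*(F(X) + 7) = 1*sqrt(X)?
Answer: -244/3 ≈ -81.333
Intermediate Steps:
F(X) = -7 + sqrt(X)/9 (F(X) = -7 + (1*sqrt(X))/9 = -7 + sqrt(X)/9)
Z(3, 28)*F(4) = 12*(-7 + sqrt(4)/9) = 12*(-7 + (1/9)*2) = 12*(-7 + 2/9) = 12*(-61/9) = -244/3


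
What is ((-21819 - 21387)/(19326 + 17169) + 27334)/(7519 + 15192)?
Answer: 332503708/276279315 ≈ 1.2035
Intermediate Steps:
((-21819 - 21387)/(19326 + 17169) + 27334)/(7519 + 15192) = (-43206/36495 + 27334)/22711 = (-43206*1/36495 + 27334)*(1/22711) = (-14402/12165 + 27334)*(1/22711) = (332503708/12165)*(1/22711) = 332503708/276279315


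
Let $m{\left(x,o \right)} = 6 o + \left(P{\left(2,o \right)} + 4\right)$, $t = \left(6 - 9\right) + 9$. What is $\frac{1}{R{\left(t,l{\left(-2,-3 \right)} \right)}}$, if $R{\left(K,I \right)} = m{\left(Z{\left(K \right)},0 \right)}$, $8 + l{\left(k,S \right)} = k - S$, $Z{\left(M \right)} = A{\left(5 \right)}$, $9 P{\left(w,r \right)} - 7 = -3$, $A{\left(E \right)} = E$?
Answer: $\frac{9}{40} \approx 0.225$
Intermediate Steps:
$P{\left(w,r \right)} = \frac{4}{9}$ ($P{\left(w,r \right)} = \frac{7}{9} + \frac{1}{9} \left(-3\right) = \frac{7}{9} - \frac{1}{3} = \frac{4}{9}$)
$Z{\left(M \right)} = 5$
$l{\left(k,S \right)} = -8 + k - S$ ($l{\left(k,S \right)} = -8 - \left(S - k\right) = -8 + k - S$)
$t = 6$ ($t = -3 + 9 = 6$)
$m{\left(x,o \right)} = \frac{40}{9} + 6 o$ ($m{\left(x,o \right)} = 6 o + \left(\frac{4}{9} + 4\right) = 6 o + \frac{40}{9} = \frac{40}{9} + 6 o$)
$R{\left(K,I \right)} = \frac{40}{9}$ ($R{\left(K,I \right)} = \frac{40}{9} + 6 \cdot 0 = \frac{40}{9} + 0 = \frac{40}{9}$)
$\frac{1}{R{\left(t,l{\left(-2,-3 \right)} \right)}} = \frac{1}{\frac{40}{9}} = \frac{9}{40}$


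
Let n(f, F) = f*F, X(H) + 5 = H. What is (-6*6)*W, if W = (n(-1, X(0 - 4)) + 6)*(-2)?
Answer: 1080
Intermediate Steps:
X(H) = -5 + H
n(f, F) = F*f
W = -30 (W = ((-5 + (0 - 4))*(-1) + 6)*(-2) = ((-5 - 4)*(-1) + 6)*(-2) = (-9*(-1) + 6)*(-2) = (9 + 6)*(-2) = 15*(-2) = -30)
(-6*6)*W = -6*6*(-30) = -36*(-30) = 1080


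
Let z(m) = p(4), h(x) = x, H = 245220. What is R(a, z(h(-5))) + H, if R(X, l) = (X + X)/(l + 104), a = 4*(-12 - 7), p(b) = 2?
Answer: 12996584/53 ≈ 2.4522e+5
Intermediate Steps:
z(m) = 2
a = -76 (a = 4*(-19) = -76)
R(X, l) = 2*X/(104 + l) (R(X, l) = (2*X)/(104 + l) = 2*X/(104 + l))
R(a, z(h(-5))) + H = 2*(-76)/(104 + 2) + 245220 = 2*(-76)/106 + 245220 = 2*(-76)*(1/106) + 245220 = -76/53 + 245220 = 12996584/53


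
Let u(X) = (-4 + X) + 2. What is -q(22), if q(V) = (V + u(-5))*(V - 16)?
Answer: -90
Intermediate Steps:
u(X) = -2 + X
q(V) = (-16 + V)*(-7 + V) (q(V) = (V + (-2 - 5))*(V - 16) = (V - 7)*(-16 + V) = (-7 + V)*(-16 + V) = (-16 + V)*(-7 + V))
-q(22) = -(112 + 22**2 - 23*22) = -(112 + 484 - 506) = -1*90 = -90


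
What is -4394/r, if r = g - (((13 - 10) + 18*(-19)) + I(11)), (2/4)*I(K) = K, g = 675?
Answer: -2197/496 ≈ -4.4294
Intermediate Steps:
I(K) = 2*K
r = 992 (r = 675 - (((13 - 10) + 18*(-19)) + 2*11) = 675 - ((3 - 342) + 22) = 675 - (-339 + 22) = 675 - 1*(-317) = 675 + 317 = 992)
-4394/r = -4394/992 = -4394*1/992 = -2197/496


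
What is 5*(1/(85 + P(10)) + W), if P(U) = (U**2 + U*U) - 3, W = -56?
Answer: -78955/282 ≈ -279.98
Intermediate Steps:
P(U) = -3 + 2*U**2 (P(U) = (U**2 + U**2) - 3 = 2*U**2 - 3 = -3 + 2*U**2)
5*(1/(85 + P(10)) + W) = 5*(1/(85 + (-3 + 2*10**2)) - 56) = 5*(1/(85 + (-3 + 2*100)) - 56) = 5*(1/(85 + (-3 + 200)) - 56) = 5*(1/(85 + 197) - 56) = 5*(1/282 - 56) = 5*(-15791/282) = -78955/282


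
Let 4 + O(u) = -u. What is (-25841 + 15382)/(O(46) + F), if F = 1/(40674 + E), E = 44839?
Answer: 894380467/4275649 ≈ 209.18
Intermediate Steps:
O(u) = -4 - u
F = 1/85513 (F = 1/(40674 + 44839) = 1/85513 ≈ 1.1694e-5)
(-25841 + 15382)/(O(46) + F) = (-25841 + 15382)/((-4 - 1*46) + 1/85513) = -10459/((-4 - 46) + 1/85513) = -10459/(-50 + 1/85513) = -10459/(-4275649/85513) = -10459*(-85513/4275649) = 894380467/4275649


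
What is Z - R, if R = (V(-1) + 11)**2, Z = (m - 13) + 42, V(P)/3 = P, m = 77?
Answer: 42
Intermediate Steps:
V(P) = 3*P
Z = 106 (Z = (77 - 13) + 42 = 64 + 42 = 106)
R = 64 (R = (3*(-1) + 11)**2 = (-3 + 11)**2 = 8**2 = 64)
Z - R = 106 - 1*64 = 106 - 64 = 42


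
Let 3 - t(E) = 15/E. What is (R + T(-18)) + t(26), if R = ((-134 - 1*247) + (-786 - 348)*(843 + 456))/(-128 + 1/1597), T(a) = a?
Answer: 61097678259/5314790 ≈ 11496.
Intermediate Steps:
t(E) = 3 - 15/E
R = 2353094859/204415 (R = ((-134 - 247) - 1134*1299)/(-128 + 1/1597) = (-381 - 1473066)/(-204415/1597) = -1473447*(-1597/204415) = 2353094859/204415 ≈ 11511.)
(R + T(-18)) + t(26) = (2353094859/204415 - 18) + (3 - 15/26) = 2349415389/204415 + (3 - 15*1/26) = 2349415389/204415 + (3 - 15/26) = 2349415389/204415 + 63/26 = 61097678259/5314790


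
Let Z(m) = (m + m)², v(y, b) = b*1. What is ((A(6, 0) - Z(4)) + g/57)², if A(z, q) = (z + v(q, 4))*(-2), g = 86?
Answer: 22108804/3249 ≈ 6804.8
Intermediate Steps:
v(y, b) = b
A(z, q) = -8 - 2*z (A(z, q) = (z + 4)*(-2) = (4 + z)*(-2) = -8 - 2*z)
Z(m) = 4*m² (Z(m) = (2*m)² = 4*m²)
((A(6, 0) - Z(4)) + g/57)² = (((-8 - 2*6) - 4*4²) + 86/57)² = (((-8 - 12) - 4*16) + 86*(1/57))² = ((-20 - 1*64) + 86/57)² = ((-20 - 64) + 86/57)² = (-84 + 86/57)² = (-4702/57)² = 22108804/3249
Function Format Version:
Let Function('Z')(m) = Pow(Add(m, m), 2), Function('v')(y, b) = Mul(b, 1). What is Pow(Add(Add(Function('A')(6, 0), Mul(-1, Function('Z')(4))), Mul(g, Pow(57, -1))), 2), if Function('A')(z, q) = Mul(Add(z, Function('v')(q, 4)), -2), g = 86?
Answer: Rational(22108804, 3249) ≈ 6804.8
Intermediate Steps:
Function('v')(y, b) = b
Function('A')(z, q) = Add(-8, Mul(-2, z)) (Function('A')(z, q) = Mul(Add(z, 4), -2) = Mul(Add(4, z), -2) = Add(-8, Mul(-2, z)))
Function('Z')(m) = Mul(4, Pow(m, 2)) (Function('Z')(m) = Pow(Mul(2, m), 2) = Mul(4, Pow(m, 2)))
Pow(Add(Add(Function('A')(6, 0), Mul(-1, Function('Z')(4))), Mul(g, Pow(57, -1))), 2) = Pow(Add(Add(Add(-8, Mul(-2, 6)), Mul(-1, Mul(4, Pow(4, 2)))), Mul(86, Pow(57, -1))), 2) = Pow(Add(Add(Add(-8, -12), Mul(-1, Mul(4, 16))), Mul(86, Rational(1, 57))), 2) = Pow(Add(Add(-20, Mul(-1, 64)), Rational(86, 57)), 2) = Pow(Add(Add(-20, -64), Rational(86, 57)), 2) = Pow(Add(-84, Rational(86, 57)), 2) = Pow(Rational(-4702, 57), 2) = Rational(22108804, 3249)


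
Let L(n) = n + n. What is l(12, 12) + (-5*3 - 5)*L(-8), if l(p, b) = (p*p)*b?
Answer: 2048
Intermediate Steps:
L(n) = 2*n
l(p, b) = b*p**2 (l(p, b) = p**2*b = b*p**2)
l(12, 12) + (-5*3 - 5)*L(-8) = 12*12**2 + (-5*3 - 5)*(2*(-8)) = 12*144 + (-15 - 5)*(-16) = 1728 - 20*(-16) = 1728 + 320 = 2048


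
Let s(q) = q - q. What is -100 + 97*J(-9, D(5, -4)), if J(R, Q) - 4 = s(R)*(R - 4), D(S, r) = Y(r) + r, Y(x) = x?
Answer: 288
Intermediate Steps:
D(S, r) = 2*r (D(S, r) = r + r = 2*r)
s(q) = 0
J(R, Q) = 4 (J(R, Q) = 4 + 0*(R - 4) = 4 + 0*(-4 + R) = 4 + 0 = 4)
-100 + 97*J(-9, D(5, -4)) = -100 + 97*4 = -100 + 388 = 288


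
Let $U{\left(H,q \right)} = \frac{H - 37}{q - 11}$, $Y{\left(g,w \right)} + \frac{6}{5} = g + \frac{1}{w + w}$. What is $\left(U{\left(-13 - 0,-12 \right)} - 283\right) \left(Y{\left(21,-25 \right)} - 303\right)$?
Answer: $\frac{91465899}{1150} \approx 79536.0$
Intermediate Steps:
$Y{\left(g,w \right)} = - \frac{6}{5} + g + \frac{1}{2 w}$ ($Y{\left(g,w \right)} = - \frac{6}{5} + \left(g + \frac{1}{w + w}\right) = - \frac{6}{5} + \left(g + \frac{1}{2 w}\right) = - \frac{6}{5} + g + \frac{1}{2 w}$)
$U{\left(H,q \right)} = \frac{-37 + H}{-11 + q}$
$\left(U{\left(-13 - 0,-12 \right)} - 283\right) \left(Y{\left(21,-25 \right)} - 303\right) = \left(\frac{-37 - 13}{-11 - 12} - 283\right) \left(\left(- \frac{6}{5} + 21 + \frac{1}{2 \left(-25\right)}\right) - 303\right) = \left(\frac{-37 + \left(-13 + 0\right)}{-23} - 283\right) \left(\left(- \frac{6}{5} + 21 + \frac{1}{2} \left(- \frac{1}{25}\right)\right) - 303\right) = \left(- \frac{-37 - 13}{23} - 283\right) \left(\left(- \frac{6}{5} + 21 - \frac{1}{50}\right) - 303\right) = \left(\left(- \frac{1}{23}\right) \left(-50\right) - 283\right) \left(\frac{989}{50} - 303\right) = \left(\frac{50}{23} - 283\right) \left(- \frac{14161}{50}\right) = \left(- \frac{6459}{23}\right) \left(- \frac{14161}{50}\right) = \frac{91465899}{1150}$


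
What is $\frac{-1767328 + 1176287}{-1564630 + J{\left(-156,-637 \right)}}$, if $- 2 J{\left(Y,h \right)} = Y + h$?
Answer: $\frac{1182082}{3128467} \approx 0.37785$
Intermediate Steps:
$J{\left(Y,h \right)} = - \frac{Y}{2} - \frac{h}{2}$ ($J{\left(Y,h \right)} = - \frac{Y + h}{2} = - \frac{Y}{2} - \frac{h}{2}$)
$\frac{-1767328 + 1176287}{-1564630 + J{\left(-156,-637 \right)}} = \frac{-1767328 + 1176287}{-1564630 - - \frac{793}{2}} = - \frac{591041}{-1564630 + \left(78 + \frac{637}{2}\right)} = - \frac{591041}{-1564630 + \frac{793}{2}} = - \frac{591041}{- \frac{3128467}{2}} = \left(-591041\right) \left(- \frac{2}{3128467}\right) = \frac{1182082}{3128467}$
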